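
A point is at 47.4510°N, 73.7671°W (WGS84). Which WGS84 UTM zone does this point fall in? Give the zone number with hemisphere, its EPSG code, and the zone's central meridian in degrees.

UTM zone = ⌊(λ + 180)/6⌋ + 1; -73.7671° ∈ [-78°, -72°) → zone 18.
Hemisphere: N (φ ≥ 0).
Central meridian λ₀ = 6×18 − 183 = -75°.
EPSG code: 32618.

Zone 18N (EPSG:32618), central meridian -75°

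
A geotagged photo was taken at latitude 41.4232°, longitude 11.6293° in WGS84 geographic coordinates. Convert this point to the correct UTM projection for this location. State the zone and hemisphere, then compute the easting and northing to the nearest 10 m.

Zone 32N: E 719720 m, N 4589070 m

Longitude 11.6293° lies in the 6° band [6°, 12°), giving zone 32; latitude is north of the equator, so 32N.
Zone 32 central meridian λ₀ = 6×32 − 183 = 9°; Δλ = +2.6293°.
Transverse Mercator on WGS84 with k₀ = 0.9996 gives E = 719717.472 m, N = 4589074.737 m.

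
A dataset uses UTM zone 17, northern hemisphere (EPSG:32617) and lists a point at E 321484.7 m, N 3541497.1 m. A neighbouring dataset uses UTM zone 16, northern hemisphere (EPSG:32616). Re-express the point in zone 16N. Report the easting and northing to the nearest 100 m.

UTM 17N → geographic: φ = 31.99550038°, λ = -82.88970018°.
UTM 16N (λ₀ = -87°) forward: E = 888405.854 m, N = 3547326.543 m.

E 888400 m, N 3547300 m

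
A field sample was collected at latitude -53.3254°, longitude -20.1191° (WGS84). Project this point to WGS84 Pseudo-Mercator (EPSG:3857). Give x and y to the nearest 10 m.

x -2239650 m, y -7043420 m

Web Mercator is spherical with R = a = 6378137 m.
x = R·λ = 6378137 × -0.351144538 = -2239647.967 m.
y = R·ln tan(π/4 + φ/2) = 6378137 × -1.104306227 = -7043416.403 m.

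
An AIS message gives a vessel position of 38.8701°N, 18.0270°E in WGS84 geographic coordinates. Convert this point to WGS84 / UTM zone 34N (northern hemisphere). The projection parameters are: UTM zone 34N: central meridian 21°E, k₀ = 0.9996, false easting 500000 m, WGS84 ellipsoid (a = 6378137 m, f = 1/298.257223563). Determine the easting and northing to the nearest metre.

E 242068 m, N 4306563 m

Zone 34 central meridian λ₀ = 6×34 − 183 = 21°; Δλ = -2.9730°.
Transverse Mercator on WGS84 with k₀ = 0.9996 gives E = 242067.836 m, N = 4306563.235 m.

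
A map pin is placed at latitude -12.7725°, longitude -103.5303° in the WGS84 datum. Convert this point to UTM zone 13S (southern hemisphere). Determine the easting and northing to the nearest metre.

Zone 13 central meridian λ₀ = 6×13 − 183 = -105°; Δλ = +1.4697°.
Transverse Mercator on WGS84 with k₀ = 0.9996 gives E = 659536.082 m, N = 8587569.993 m.

E 659536 m, N 8587570 m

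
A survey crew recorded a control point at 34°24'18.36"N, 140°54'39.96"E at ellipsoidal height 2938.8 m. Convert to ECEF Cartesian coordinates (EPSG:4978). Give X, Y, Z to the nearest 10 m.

X -4090740 m, Y 3323140 m, Z 3585270 m

WGS84: a = 6378137 m, e² = 0.006694380; N(φ) = a/√(1−e²sin²φ) = 6384964.004 m.
X = (N+h)·cosφ·cosλ = -4090737.147 m; Y = (N+h)·cosφ·sinλ = 3323136.197 m; Z = (N(1−e²)+h)·sinφ = 3585271.713 m.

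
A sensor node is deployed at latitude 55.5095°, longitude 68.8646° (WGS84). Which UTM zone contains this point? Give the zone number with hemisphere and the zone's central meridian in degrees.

UTM zone = ⌊(λ + 180)/6⌋ + 1; 68.8646° ∈ [66°, 72°) → zone 42.
Hemisphere: N (φ ≥ 0).
Central meridian λ₀ = 6×42 − 183 = 69°.

Zone 42N, central meridian 69°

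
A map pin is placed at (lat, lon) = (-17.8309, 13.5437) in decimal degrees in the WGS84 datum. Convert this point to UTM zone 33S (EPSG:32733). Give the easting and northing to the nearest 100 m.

Zone 33 central meridian λ₀ = 6×33 − 183 = 15°; Δλ = -1.4563°.
Transverse Mercator on WGS84 with k₀ = 0.9996 gives E = 345672.398 m, N = 8027922.206 m.

E 345700 m, N 8027900 m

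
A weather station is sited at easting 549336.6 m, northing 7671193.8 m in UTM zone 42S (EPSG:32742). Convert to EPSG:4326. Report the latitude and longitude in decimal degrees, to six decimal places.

lat -21.059500°, lon 69.474900°

Zone 42S: λ₀ = 69°, k₀ = 0.9996, false easting 500000 m, false northing 10000000 m.
Meridian distance M = (N − FN)/k₀ = -2329738.1 m.
Inverse transverse Mercator on WGS84 gives φ = -21.05950034°, λ = 69.47489972°.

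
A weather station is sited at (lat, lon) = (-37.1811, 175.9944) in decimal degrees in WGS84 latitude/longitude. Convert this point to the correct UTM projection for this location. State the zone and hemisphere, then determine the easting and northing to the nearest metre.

Longitude 175.9944° lies in the 6° band [174°, 180°), giving zone 60; latitude is south of the equator, so 60S.
Zone 60 central meridian λ₀ = 6×60 − 183 = 177°; Δλ = -1.0056°.
Transverse Mercator on WGS84 with k₀ = 0.9996 gives E = 410737.068 m, N = 5884563.889 m.

Zone 60S: E 410737 m, N 5884564 m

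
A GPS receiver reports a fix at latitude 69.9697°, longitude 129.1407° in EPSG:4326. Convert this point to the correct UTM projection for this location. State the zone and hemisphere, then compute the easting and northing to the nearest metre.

Zone 52N: E 505378 m, N 7762500 m

Longitude 129.1407° lies in the 6° band [126°, 132°), giving zone 52; latitude is north of the equator, so 52N.
Zone 52 central meridian λ₀ = 6×52 − 183 = 129°; Δλ = +0.1407°.
Transverse Mercator on WGS84 with k₀ = 0.9996 gives E = 505378.490 m, N = 7762500.369 m.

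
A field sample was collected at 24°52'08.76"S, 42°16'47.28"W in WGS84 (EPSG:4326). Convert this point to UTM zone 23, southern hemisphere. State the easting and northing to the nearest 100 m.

Zone 23 central meridian λ₀ = 6×23 − 183 = -45°; Δλ = +2.7202°.
Transverse Mercator on WGS84 with k₀ = 0.9996 gives E = 774851.895 m, N = 7246801.260 m.

E 774900 m, N 7246800 m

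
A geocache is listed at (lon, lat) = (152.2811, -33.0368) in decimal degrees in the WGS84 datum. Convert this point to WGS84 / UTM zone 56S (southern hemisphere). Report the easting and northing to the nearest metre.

Zone 56 central meridian λ₀ = 6×56 − 183 = 153°; Δλ = -0.7189°.
Transverse Mercator on WGS84 with k₀ = 0.9996 gives E = 432870.530 m, N = 6344403.788 m.

E 432871 m, N 6344404 m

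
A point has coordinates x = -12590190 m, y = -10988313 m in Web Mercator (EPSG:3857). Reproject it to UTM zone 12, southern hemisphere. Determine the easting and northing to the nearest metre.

E 418916 m, N 2260444 m

Web Mercator inverse (R = 6378137 m) → φ = -69.75150117°, λ = -113.09960107°.
UTM 12S forward: E = 418915.879 m, N = 2260444.374 m.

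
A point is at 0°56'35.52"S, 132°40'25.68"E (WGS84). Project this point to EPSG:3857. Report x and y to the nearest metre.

x 14769180 m, y -105001 m

Web Mercator is spherical with R = a = 6378137 m.
x = R·λ = 6378137 × 2.315594641 = 14769179.858 m.
y = R·ln tan(π/4 + φ/2) = 6378137 × -0.016462689 = -105001.286 m.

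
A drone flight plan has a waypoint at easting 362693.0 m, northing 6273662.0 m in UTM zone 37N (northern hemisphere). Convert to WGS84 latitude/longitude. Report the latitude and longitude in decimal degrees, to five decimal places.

lat 56.58710°, lon 36.76420°

Zone 37N: λ₀ = 39°, k₀ = 0.9996, false easting 500000 m.
Meridian distance M = (N − FN)/k₀ = 6276172.5 m.
Inverse transverse Mercator on WGS84 gives φ = 56.58709970°, λ = 36.76420010°.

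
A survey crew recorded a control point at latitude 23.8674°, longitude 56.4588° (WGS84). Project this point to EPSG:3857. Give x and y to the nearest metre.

x 6284965 m, y 2737259 m

Web Mercator is spherical with R = a = 6378137 m.
x = R·λ = 6378137 × 0.985391952 = 6284964.867 m.
y = R·ln tan(π/4 + φ/2) = 6378137 × 0.429162705 = 2737258.527 m.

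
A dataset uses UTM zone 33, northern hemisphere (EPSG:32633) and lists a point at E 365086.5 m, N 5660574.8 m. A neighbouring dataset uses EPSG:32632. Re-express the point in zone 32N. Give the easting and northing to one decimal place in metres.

E 785316.5 m, N 5666708.1 m

UTM 33N → geographic: φ = 51.08079961°, λ = 13.07389938°.
UTM 32N (λ₀ = 9°) forward: E = 785316.500 m, N = 5666708.065 m.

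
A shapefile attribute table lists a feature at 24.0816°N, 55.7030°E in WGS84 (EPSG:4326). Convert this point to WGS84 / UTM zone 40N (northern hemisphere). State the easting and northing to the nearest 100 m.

E 368200 m, N 2663900 m

Zone 40 central meridian λ₀ = 6×40 − 183 = 57°; Δλ = -1.2970°.
Transverse Mercator on WGS84 with k₀ = 0.9996 gives E = 368156.488 m, N = 2663869.812 m.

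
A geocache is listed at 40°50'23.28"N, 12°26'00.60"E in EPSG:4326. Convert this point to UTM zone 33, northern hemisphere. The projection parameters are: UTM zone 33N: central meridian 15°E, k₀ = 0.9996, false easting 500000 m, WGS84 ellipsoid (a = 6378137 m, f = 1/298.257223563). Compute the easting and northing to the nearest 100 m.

E 283600 m, N 4524100 m

Zone 33 central meridian λ₀ = 6×33 − 183 = 15°; Δλ = -2.5665°.
Transverse Mercator on WGS84 with k₀ = 0.9996 gives E = 283621.040 m, N = 4524143.907 m.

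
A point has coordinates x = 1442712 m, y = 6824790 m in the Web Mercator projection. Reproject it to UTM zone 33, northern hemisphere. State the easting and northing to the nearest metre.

E 360393 m, N 5778149 m

Web Mercator inverse (R = 6378137 m) → φ = 52.13620151°, λ = 12.96010240°.
UTM 33N forward: E = 360392.572 m, N = 5778149.483 m.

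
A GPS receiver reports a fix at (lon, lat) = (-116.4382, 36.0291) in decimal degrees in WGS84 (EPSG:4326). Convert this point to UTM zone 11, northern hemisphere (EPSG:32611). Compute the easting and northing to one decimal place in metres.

E 550615.3 m, N 3987322.0 m

Zone 11 central meridian λ₀ = 6×11 − 183 = -117°; Δλ = +0.5618°.
Transverse Mercator on WGS84 with k₀ = 0.9996 gives E = 550615.342 m, N = 3987322.039 m.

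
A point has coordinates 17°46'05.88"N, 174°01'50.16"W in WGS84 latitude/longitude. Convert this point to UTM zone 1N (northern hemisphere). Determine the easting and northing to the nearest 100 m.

Zone 1 central meridian λ₀ = 6×1 − 183 = -177°; Δλ = +2.9694°.
Transverse Mercator on WGS84 with k₀ = 0.9996 gives E = 814871.930 m, N = 1967042.995 m.

E 814900 m, N 1967000 m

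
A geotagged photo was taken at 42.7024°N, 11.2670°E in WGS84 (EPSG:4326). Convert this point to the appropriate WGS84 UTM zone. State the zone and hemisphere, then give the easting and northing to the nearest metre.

Zone 32N: E 685673 m, N 4730260 m

Longitude 11.2670° lies in the 6° band [6°, 12°), giving zone 32; latitude is north of the equator, so 32N.
Zone 32 central meridian λ₀ = 6×32 − 183 = 9°; Δλ = +2.2670°.
Transverse Mercator on WGS84 with k₀ = 0.9996 gives E = 685672.666 m, N = 4730259.507 m.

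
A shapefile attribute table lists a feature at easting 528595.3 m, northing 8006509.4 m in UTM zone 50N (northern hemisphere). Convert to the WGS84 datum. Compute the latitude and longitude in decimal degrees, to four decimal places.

Zone 50N: λ₀ = 117°, k₀ = 0.9996, false easting 500000 m.
Meridian distance M = (N − FN)/k₀ = 8009713.3 m.
Inverse transverse Mercator on WGS84 gives φ = 72.15579970°, λ = 117.83609889°.

lat 72.1558°, lon 117.8361°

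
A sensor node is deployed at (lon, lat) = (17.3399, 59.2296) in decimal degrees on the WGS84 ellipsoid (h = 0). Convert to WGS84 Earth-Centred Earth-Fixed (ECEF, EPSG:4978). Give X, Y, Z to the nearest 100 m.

X 3122500 m, Y 974900 m, Z 5457100 m

WGS84: a = 6378137 m, e² = 0.006694380; N(φ) = a/√(1−e²sin²φ) = 6393956.792 m.
X = (N+h)·cosφ·cosλ = 3122480.147 m; Y = (N+h)·cosφ·sinλ = 974930.181 m; Z = (N(1−e²)+h)·sinφ = 5457065.256 m.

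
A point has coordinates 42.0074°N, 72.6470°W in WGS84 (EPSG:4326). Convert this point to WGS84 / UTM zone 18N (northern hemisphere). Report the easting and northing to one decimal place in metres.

E 694853.1 m, N 4653276.3 m

Zone 18 central meridian λ₀ = 6×18 − 183 = -75°; Δλ = +2.3530°.
Transverse Mercator on WGS84 with k₀ = 0.9996 gives E = 694853.094 m, N = 4653276.262 m.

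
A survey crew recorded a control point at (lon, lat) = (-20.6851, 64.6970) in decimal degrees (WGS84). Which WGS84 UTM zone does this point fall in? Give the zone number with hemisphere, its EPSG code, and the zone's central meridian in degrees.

Zone 27N (EPSG:32627), central meridian -21°

UTM zone = ⌊(λ + 180)/6⌋ + 1; -20.6851° ∈ [-24°, -18°) → zone 27.
Hemisphere: N (φ ≥ 0).
Central meridian λ₀ = 6×27 − 183 = -21°.
EPSG code: 32627.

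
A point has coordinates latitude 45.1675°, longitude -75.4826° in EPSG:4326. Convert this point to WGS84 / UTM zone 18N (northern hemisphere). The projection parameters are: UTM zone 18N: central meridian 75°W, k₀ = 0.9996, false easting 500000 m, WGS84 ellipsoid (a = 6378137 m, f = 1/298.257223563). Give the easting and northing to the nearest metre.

E 462075 m, N 5001671 m

Zone 18 central meridian λ₀ = 6×18 − 183 = -75°; Δλ = -0.4826°.
Transverse Mercator on WGS84 with k₀ = 0.9996 gives E = 462074.726 m, N = 5001671.072 m.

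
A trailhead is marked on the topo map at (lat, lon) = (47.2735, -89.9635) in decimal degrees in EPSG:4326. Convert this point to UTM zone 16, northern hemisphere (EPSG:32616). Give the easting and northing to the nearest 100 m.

Zone 16 central meridian λ₀ = 6×16 − 183 = -87°; Δλ = -2.9635°.
Transverse Mercator on WGS84 with k₀ = 0.9996 gives E = 275858.310 m, N = 5239817.939 m.

E 275900 m, N 5239800 m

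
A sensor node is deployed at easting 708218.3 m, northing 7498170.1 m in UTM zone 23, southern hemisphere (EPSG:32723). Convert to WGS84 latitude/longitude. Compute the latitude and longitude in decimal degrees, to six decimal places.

lat -22.610600°, lon -42.974300°

Zone 23S: λ₀ = -45°, k₀ = 0.9996, false easting 500000 m, false northing 10000000 m.
Meridian distance M = (N − FN)/k₀ = -2502831.0 m.
Inverse transverse Mercator on WGS84 gives φ = -22.61060005°, λ = -42.97429997°.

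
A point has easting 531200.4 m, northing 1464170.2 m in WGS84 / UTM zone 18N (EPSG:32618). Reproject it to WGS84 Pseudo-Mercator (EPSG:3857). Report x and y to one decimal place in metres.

x -8316901.8 m, y 1487656.8 m

Unproject from UTM 18N (λ₀ = -75°) → φ = 13.24430037°, λ = -74.71200000°.
Web Mercator (R = 6378137 m): x = -8316901.796 m, y = 1487656.846 m.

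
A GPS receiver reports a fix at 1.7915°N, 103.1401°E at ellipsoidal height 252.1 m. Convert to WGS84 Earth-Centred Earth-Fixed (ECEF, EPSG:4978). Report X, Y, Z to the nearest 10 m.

X -1449310 m, Y 6208370 m, Z 198070 m

WGS84: a = 6378137 m, e² = 0.006694380; N(φ) = a/√(1−e²sin²φ) = 6378157.865 m.
X = (N+h)·cosφ·cosλ = -1449313.775 m; Y = (N+h)·cosφ·sinλ = 6208368.622 m; Z = (N(1−e²)+h)·sinφ = 198070.068 m.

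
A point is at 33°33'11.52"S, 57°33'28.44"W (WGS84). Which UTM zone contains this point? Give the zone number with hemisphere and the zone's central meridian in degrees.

UTM zone = ⌊(λ + 180)/6⌋ + 1; -57.5579° ∈ [-60°, -54°) → zone 21.
Hemisphere: S (φ < 0).
Central meridian λ₀ = 6×21 − 183 = -57°.

Zone 21S, central meridian -57°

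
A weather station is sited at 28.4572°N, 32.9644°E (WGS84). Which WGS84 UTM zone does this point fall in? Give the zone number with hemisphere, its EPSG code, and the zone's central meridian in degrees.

Zone 36N (EPSG:32636), central meridian 33°

UTM zone = ⌊(λ + 180)/6⌋ + 1; 32.9644° ∈ [30°, 36°) → zone 36.
Hemisphere: N (φ ≥ 0).
Central meridian λ₀ = 6×36 − 183 = 33°.
EPSG code: 32636.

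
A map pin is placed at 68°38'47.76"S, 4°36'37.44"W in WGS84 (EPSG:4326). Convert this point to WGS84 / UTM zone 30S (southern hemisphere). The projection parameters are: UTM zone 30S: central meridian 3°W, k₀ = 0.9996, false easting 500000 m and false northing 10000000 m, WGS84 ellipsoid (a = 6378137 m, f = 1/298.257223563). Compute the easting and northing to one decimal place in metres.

Zone 30 central meridian λ₀ = 6×30 − 183 = -3°; Δλ = -1.6104°.
Transverse Mercator on WGS84 with k₀ = 0.9996 gives E = 434566.877 m, N = 2384186.223 m.

E 434566.9 m, N 2384186.2 m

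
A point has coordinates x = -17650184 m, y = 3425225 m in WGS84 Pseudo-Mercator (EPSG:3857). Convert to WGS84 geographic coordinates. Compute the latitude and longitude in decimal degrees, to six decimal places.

R = 6378137 m. λ = x/R = -158.55430055°.
φ = 2·arctan(exp(y/R)) − 90° = 2·arctan(1.71091) − 90° = 29.38879806°.

lat 29.388798°, lon -158.554301°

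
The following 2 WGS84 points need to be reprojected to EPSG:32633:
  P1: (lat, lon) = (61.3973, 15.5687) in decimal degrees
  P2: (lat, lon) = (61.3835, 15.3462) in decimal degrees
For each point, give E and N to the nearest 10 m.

P1: E 530370 m, N 6807170 m; P2: E 518500 m, N 6805550 m

UTM zone 33N: λ₀ = 15°, k₀ = 0.9996.
P1 (61.3973°, 15.5687°) → (530373.428, 6807174.081) m.
P2 (61.3835°, 15.3462°) → (518498.289, 6805553.601) m.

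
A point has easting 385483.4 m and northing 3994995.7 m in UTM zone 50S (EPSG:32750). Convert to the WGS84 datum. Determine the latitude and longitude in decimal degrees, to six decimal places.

Zone 50S: λ₀ = 117°, k₀ = 0.9996, false easting 500000 m, false northing 10000000 m.
Meridian distance M = (N − FN)/k₀ = -6007407.3 m.
Inverse transverse Mercator on WGS84 gives φ = -54.18029993°, λ = 115.24529940°.

lat -54.180300°, lon 115.245299°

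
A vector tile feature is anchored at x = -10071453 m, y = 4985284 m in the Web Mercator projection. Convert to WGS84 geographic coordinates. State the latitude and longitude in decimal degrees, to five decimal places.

R = 6378137 m. λ = x/R = -90.47340163°.
φ = 2·arctan(exp(y/R)) − 90° = 2·arctan(2.18501) − 90° = 40.81630273°.

lat 40.81630°, lon -90.47340°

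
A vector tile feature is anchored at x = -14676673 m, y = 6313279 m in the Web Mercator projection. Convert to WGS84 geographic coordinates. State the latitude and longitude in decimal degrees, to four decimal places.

lat 49.2259°, lon -131.8428°

R = 6378137 m. λ = x/R = -131.84279676°.
φ = 2·arctan(exp(y/R)) − 90° = 2·arctan(2.69078) − 90° = 49.22589891°.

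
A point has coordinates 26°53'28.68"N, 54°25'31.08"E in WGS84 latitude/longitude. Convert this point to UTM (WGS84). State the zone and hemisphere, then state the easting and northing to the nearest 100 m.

Longitude 54.4253° lies in the 6° band [54°, 60°), giving zone 40; latitude is north of the equator, so 40N.
Zone 40 central meridian λ₀ = 6×40 − 183 = 57°; Δλ = -2.5747°.
Transverse Mercator on WGS84 with k₀ = 0.9996 gives E = 244254.281 m, N = 2976995.969 m.

Zone 40N: E 244300 m, N 2977000 m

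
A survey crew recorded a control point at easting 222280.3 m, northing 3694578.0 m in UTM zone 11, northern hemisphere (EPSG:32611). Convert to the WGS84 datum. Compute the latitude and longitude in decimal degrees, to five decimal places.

lat 33.35460°, lon -119.98440°

Zone 11N: λ₀ = -117°, k₀ = 0.9996, false easting 500000 m.
Meridian distance M = (N − FN)/k₀ = 3696056.4 m.
Inverse transverse Mercator on WGS84 gives φ = 33.35459997°, λ = -119.98440001°.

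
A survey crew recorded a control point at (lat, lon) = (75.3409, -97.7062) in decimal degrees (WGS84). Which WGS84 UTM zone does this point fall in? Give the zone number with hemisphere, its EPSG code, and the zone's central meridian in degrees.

UTM zone = ⌊(λ + 180)/6⌋ + 1; -97.7062° ∈ [-102°, -96°) → zone 14.
Hemisphere: N (φ ≥ 0).
Central meridian λ₀ = 6×14 − 183 = -99°.
EPSG code: 32614.

Zone 14N (EPSG:32614), central meridian -99°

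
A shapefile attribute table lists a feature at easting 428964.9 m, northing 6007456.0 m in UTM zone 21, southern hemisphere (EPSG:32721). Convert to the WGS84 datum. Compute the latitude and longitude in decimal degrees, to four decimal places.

Zone 21S: λ₀ = -57°, k₀ = 0.9996, false easting 500000 m, false northing 10000000 m.
Meridian distance M = (N − FN)/k₀ = -3994141.7 m.
Inverse transverse Mercator on WGS84 gives φ = -36.07490012°, λ = -57.78890021°.

lat -36.0749°, lon -57.7889°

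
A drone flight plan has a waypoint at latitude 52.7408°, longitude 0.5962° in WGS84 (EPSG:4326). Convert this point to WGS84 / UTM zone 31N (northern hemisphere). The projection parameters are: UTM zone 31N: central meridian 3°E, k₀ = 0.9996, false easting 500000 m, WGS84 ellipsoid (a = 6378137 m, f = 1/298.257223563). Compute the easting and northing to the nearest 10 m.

Zone 31 central meridian λ₀ = 6×31 − 183 = 3°; Δλ = -2.4038°.
Transverse Mercator on WGS84 with k₀ = 0.9996 gives E = 337728.326 m, N = 5846147.242 m.

E 337730 m, N 5846150 m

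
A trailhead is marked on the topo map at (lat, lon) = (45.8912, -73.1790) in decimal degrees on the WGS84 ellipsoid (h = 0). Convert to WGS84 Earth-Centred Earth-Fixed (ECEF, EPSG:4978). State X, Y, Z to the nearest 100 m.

WGS84: a = 6378137 m, e² = 0.006694380; N(φ) = a/√(1−e²sin²φ) = 6389172.004 m.
X = (N+h)·cosφ·cosλ = 1286887.903 m; Y = (N+h)·cosφ·sinλ = -4256739.151 m; Z = (N(1−e²)+h)·sinφ = 4556838.680 m.

X 1286900 m, Y -4256700 m, Z 4556800 m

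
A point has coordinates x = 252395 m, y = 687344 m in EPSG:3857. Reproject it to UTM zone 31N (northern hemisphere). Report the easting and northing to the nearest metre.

E 418935 m, N 681234 m

Web Mercator inverse (R = 6378137 m) → φ = 6.16259957°, λ = 2.26730286°.
UTM 31N forward: E = 418934.999 m, N = 681234.376 m.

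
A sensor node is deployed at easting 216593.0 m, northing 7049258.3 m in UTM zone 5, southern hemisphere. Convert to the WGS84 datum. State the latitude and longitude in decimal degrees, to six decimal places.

lat -26.649200°, lon -155.847000°

Zone 5S: λ₀ = -153°, k₀ = 0.9996, false easting 500000 m, false northing 10000000 m.
Meridian distance M = (N − FN)/k₀ = -2951922.5 m.
Inverse transverse Mercator on WGS84 gives φ = -26.64919959°, λ = -155.84699964°.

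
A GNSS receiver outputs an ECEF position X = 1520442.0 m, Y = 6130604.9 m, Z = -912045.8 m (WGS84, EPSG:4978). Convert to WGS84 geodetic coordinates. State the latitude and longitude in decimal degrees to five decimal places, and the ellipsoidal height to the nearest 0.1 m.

λ = atan2(Y, X) = 76.07120037°; p = √(X²+Y²) = 6316332.8 m.
Bowring's method on WGS84 (a = 6378137 m, b = 6356752.314 m) gives φ = -8.27099990°, h = 4142.396 m.

lat -8.27100°, lon 76.07120°, h 4142.4 m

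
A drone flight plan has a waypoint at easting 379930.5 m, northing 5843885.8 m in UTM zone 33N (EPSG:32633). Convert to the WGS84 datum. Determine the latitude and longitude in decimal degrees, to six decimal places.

Zone 33N: λ₀ = 15°, k₀ = 0.9996, false easting 500000 m.
Meridian distance M = (N − FN)/k₀ = 5846224.3 m.
Inverse transverse Mercator on WGS84 gives φ = 52.73150042°, λ = 13.22180043°.

lat 52.731500°, lon 13.221800°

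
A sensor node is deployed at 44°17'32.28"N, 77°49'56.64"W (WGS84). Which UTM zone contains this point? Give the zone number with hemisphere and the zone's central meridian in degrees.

UTM zone = ⌊(λ + 180)/6⌋ + 1; -77.8324° ∈ [-78°, -72°) → zone 18.
Hemisphere: N (φ ≥ 0).
Central meridian λ₀ = 6×18 − 183 = -75°.

Zone 18N, central meridian -75°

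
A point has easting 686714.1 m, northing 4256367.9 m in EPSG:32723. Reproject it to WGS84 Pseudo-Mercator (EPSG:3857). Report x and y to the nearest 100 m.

Unproject from UTM 23S (λ₀ = -45°) → φ = -51.81229958°, λ = -42.29130018°.
Web Mercator (R = 6378137 m): x = -4707846.001 m, y = -6766257.706 m.

x -4707800 m, y -6766300 m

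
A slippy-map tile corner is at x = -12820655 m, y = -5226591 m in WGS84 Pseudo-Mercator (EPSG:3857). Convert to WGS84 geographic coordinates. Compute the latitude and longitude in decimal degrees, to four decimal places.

lat -42.4365°, lon -115.1699°

R = 6378137 m. λ = x/R = -115.16990339°.
φ = 2·arctan(exp(y/R)) − 90° = 2·arctan(0.44067) − 90° = -42.43650029°.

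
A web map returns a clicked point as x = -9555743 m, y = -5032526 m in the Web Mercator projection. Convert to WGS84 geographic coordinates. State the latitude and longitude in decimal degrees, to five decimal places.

R = 6378137 m. λ = x/R = -85.84069988°.
φ = 2·arctan(exp(y/R)) − 90° = 2·arctan(0.45429) − 90° = -41.13670108°.

lat -41.13670°, lon -85.84070°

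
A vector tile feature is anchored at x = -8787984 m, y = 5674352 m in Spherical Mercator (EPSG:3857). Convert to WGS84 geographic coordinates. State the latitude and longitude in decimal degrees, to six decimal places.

lat 45.334599°, lon -78.943803°

R = 6378137 m. λ = x/R = -78.94380344°.
φ = 2·arctan(exp(y/R)) − 90° = 2·arctan(2.43429) − 90° = 45.33459923°.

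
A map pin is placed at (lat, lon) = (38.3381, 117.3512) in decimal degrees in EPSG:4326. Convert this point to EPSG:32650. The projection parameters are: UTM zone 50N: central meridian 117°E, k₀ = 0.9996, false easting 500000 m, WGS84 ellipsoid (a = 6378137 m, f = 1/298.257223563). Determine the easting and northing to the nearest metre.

E 530692 m, N 4243387 m

Zone 50 central meridian λ₀ = 6×50 − 183 = 117°; Δλ = +0.3512°.
Transverse Mercator on WGS84 with k₀ = 0.9996 gives E = 530692.364 m, N = 4243387.349 m.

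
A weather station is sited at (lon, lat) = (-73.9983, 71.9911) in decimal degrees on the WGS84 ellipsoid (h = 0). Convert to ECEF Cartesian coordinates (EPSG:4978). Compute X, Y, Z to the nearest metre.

WGS84: a = 6378137 m, e² = 0.006694380; N(φ) = a/√(1−e²sin²φ) = 6397533.376 m.
X = (N+h)·cosφ·cosλ = 545237.231 m; Y = (N+h)·cosφ·sinλ = -1901255.286 m; Z = (N(1−e²)+h)·sinφ = 6043379.309 m.

X 545237 m, Y -1901255 m, Z 6043379 m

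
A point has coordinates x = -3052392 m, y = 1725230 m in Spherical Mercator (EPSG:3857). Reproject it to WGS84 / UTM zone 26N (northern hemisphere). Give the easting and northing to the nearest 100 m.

E 454900 m, N 1692900 m

Web Mercator inverse (R = 6378137 m) → φ = 15.31240325°, λ = -27.42010387°.
UTM 26N forward: E = 454901.586 m, N = 1692923.318 m.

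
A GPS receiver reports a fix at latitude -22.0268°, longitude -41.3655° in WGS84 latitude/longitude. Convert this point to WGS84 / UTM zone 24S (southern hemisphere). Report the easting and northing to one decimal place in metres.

Zone 24 central meridian λ₀ = 6×24 − 183 = -39°; Δλ = -2.3655°.
Transverse Mercator on WGS84 with k₀ = 0.9996 gives E = 255826.800 m, N = 7562315.546 m.

E 255826.8 m, N 7562315.5 m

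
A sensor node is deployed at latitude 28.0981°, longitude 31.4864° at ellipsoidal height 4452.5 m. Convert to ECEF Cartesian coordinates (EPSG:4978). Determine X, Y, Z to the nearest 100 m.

WGS84: a = 6378137 m, e² = 0.006694380; N(φ) = a/√(1−e²sin²φ) = 6382877.979 m.
X = (N+h)·cosφ·cosλ = 4804930.018 m; Y = (N+h)·cosφ·sinλ = 2942896.315 m; Z = (N(1−e²)+h)·sinφ = 2988196.888 m.

X 4804900 m, Y 2942900 m, Z 2988200 m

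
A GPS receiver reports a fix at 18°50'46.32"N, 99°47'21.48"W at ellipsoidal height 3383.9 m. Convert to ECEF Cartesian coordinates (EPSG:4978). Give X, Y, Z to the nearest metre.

WGS84: a = 6378137 m, e² = 0.006694380; N(φ) = a/√(1−e²sin²φ) = 6380365.869 m.
X = (N+h)·cosφ·cosλ = -1027210.783 m; Y = (N+h)·cosφ·sinλ = -5953544.765 m; Z = (N(1−e²)+h)·sinφ = 2048338.350 m.

X -1027211 m, Y -5953545 m, Z 2048338 m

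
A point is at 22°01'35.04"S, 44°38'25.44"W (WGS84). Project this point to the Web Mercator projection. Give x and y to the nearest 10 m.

x -4969350 m, y -2514700 m

Web Mercator is spherical with R = a = 6378137 m.
x = R·λ = 6378137 × -0.779121959 = -4969346.597 m.
y = R·ln tan(π/4 + φ/2) = 6378137 × -0.394267976 = -2514695.165 m.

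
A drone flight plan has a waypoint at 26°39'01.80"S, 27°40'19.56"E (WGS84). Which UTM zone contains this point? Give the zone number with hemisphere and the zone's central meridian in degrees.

Zone 35S, central meridian 27°

UTM zone = ⌊(λ + 180)/6⌋ + 1; 27.6721° ∈ [24°, 30°) → zone 35.
Hemisphere: S (φ < 0).
Central meridian λ₀ = 6×35 − 183 = 27°.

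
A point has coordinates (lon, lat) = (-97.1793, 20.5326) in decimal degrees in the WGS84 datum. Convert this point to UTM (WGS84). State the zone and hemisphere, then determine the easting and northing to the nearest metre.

Longitude -97.1793° lies in the 6° band [-102°, -96°), giving zone 14; latitude is north of the equator, so 14N.
Zone 14 central meridian λ₀ = 6×14 − 183 = -99°; Δλ = +1.8207°.
Transverse Mercator on WGS84 with k₀ = 0.9996 gives E = 689830.242 m, N = 2271478.739 m.

Zone 14N: E 689830 m, N 2271479 m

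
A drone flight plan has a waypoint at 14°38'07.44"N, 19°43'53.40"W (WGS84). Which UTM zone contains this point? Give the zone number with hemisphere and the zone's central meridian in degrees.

Zone 27N, central meridian -21°

UTM zone = ⌊(λ + 180)/6⌋ + 1; -19.7315° ∈ [-24°, -18°) → zone 27.
Hemisphere: N (φ ≥ 0).
Central meridian λ₀ = 6×27 − 183 = -21°.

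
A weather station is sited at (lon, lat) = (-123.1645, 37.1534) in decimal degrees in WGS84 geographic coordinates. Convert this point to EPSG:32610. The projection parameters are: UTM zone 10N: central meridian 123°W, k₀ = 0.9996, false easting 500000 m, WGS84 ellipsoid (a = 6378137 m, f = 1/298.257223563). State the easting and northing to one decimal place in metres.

E 485392.9 m, N 4111902.4 m

Zone 10 central meridian λ₀ = 6×10 − 183 = -123°; Δλ = -0.1645°.
Transverse Mercator on WGS84 with k₀ = 0.9996 gives E = 485392.887 m, N = 4111902.416 m.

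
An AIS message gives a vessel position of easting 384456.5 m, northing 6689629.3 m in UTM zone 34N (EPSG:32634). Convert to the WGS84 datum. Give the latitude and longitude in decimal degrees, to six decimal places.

Zone 34N: λ₀ = 21°, k₀ = 0.9996, false easting 500000 m.
Meridian distance M = (N − FN)/k₀ = 6692306.2 m.
Inverse transverse Mercator on WGS84 gives φ = 60.32669960°, λ = 18.90760034°.

lat 60.326700°, lon 18.907600°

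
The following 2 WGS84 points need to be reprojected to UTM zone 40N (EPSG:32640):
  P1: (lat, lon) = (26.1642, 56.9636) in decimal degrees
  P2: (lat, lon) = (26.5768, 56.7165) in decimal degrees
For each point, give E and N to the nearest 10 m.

P1: E 496360 m, N 2893870 m; P2: E 471770 m, N 2939590 m

UTM zone 40N: λ₀ = 57°, k₀ = 0.9996.
P1 (26.1642°, 56.9636°) → (496362.252, 2893868.667) m.
P2 (26.5768°, 56.7165°) → (471767.898, 2939594.602) m.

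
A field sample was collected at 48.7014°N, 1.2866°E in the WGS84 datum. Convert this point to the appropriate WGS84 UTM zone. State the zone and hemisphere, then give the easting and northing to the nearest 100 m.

Longitude 1.2866° lies in the 6° band [0°, 6°), giving zone 31; latitude is north of the equator, so 31N.
Zone 31 central meridian λ₀ = 6×31 − 183 = 3°; Δλ = -1.7134°.
Transverse Mercator on WGS84 with k₀ = 0.9996 gives E = 373932.557 m, N = 5395679.054 m.

Zone 31N: E 373900 m, N 5395700 m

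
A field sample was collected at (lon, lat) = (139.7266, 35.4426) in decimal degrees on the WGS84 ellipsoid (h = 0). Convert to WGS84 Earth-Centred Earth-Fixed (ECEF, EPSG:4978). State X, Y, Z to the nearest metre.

X -3969044 m, Y 3362827 m, Z 3677981 m

WGS84: a = 6378137 m, e² = 0.006694380; N(φ) = a/√(1−e²sin²φ) = 6385328.095 m.
X = (N+h)·cosφ·cosλ = -3969043.755 m; Y = (N+h)·cosφ·sinλ = 3362827.218 m; Z = (N(1−e²)+h)·sinφ = 3677981.444 m.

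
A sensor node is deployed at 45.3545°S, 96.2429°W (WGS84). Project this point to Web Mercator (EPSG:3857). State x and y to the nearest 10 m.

Web Mercator is spherical with R = a = 6378137 m.
x = R·λ = 6378137 × -1.679755487 = -10713710.620 m.
y = R·ln tan(π/4 + φ/2) = 6378137 × -0.890150836 = -5677503.980 m.

x -10713710 m, y -5677500 m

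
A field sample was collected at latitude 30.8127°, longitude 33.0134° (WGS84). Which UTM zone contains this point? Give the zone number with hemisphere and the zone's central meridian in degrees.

Zone 36N, central meridian 33°

UTM zone = ⌊(λ + 180)/6⌋ + 1; 33.0134° ∈ [30°, 36°) → zone 36.
Hemisphere: N (φ ≥ 0).
Central meridian λ₀ = 6×36 − 183 = 33°.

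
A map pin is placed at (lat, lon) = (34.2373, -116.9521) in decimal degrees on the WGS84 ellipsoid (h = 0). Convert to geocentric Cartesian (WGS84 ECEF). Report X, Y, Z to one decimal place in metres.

X -2392453.3 m, Y -4705174.3 m, Z 3568238.3 m

WGS84: a = 6378137 m, e² = 0.006694380; N(φ) = a/√(1−e²sin²φ) = 6384905.588 m.
X = (N+h)·cosφ·cosλ = -2392453.331 m; Y = (N+h)·cosφ·sinλ = -4705174.261 m; Z = (N(1−e²)+h)·sinφ = 3568238.271 m.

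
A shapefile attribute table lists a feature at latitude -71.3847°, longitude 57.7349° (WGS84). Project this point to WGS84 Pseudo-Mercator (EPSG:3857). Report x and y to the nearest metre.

Web Mercator is spherical with R = a = 6378137 m.
x = R·λ = 6378137 × 1.007664098 = 6427019.669 m.
y = R·ln tan(π/4 + φ/2) = 6378137 × -1.808539177 = -11535110.642 m.

x 6427020 m, y -11535111 m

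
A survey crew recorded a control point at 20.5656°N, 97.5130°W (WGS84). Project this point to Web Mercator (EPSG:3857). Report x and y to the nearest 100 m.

x -10855100 m, y 2340200 m

Web Mercator is spherical with R = a = 6378137 m.
x = R·λ = 6378137 × -1.701922913 = -10855097.506 m.
y = R·ln tan(π/4 + φ/2) = 6378137 × 0.366902712 = 2340155.763 m.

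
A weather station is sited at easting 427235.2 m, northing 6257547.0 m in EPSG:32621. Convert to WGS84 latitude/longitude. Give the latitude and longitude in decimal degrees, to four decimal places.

Zone 21N: λ₀ = -57°, k₀ = 0.9996, false easting 500000 m.
Meridian distance M = (N − FN)/k₀ = 6260051.0 m.
Inverse transverse Mercator on WGS84 gives φ = 56.45680000°, λ = -58.18070075°.

lat 56.4568°, lon -58.1807°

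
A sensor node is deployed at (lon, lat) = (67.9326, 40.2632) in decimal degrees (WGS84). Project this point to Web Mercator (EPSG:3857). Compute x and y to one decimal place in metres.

x 7562222.4 m, y 4904263.8 m

Web Mercator is spherical with R = a = 6378137 m.
x = R·λ = 6378137 × 1.185647539 = 7562222.440 m.
y = R·ln tan(π/4 + φ/2) = 6378137 × 0.768917918 = 4904263.825 m.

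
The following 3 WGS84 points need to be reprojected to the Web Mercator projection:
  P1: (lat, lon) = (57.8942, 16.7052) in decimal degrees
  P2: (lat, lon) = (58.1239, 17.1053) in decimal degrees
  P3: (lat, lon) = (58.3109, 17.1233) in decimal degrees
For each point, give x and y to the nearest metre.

P1: x 1859614 m, y 7945125 m; P2: x 1904153 m, y 7993390 m; P3: x 1906157 m, y 8032913 m

Web Mercator: x = R·λ, y = R·ln tan(π/4+φ/2), R = 6378137 m.
P1 (57.8942°, 16.7052°) → (1859614.358, 7945125.021) m.
P2 (58.1239°, 17.1053°) → (1904153.286, 7993390.217) m.
P3 (58.3109°, 17.1233°) → (1906157.037, 8032913.464) m.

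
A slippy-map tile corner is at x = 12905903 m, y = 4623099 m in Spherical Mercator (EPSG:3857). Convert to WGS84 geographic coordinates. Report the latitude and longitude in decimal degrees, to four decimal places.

lat 38.3085°, lon 115.9357°

R = 6378137 m. λ = x/R = 115.93569920°.
φ = 2·arctan(exp(y/R)) − 90° = 2·arctan(2.06439) − 90° = 38.30850246°.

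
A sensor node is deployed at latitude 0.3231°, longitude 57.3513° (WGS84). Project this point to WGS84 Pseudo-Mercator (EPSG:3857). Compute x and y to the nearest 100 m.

x 6384300 m, y 36000 m

Web Mercator is spherical with R = a = 6378137 m.
x = R·λ = 6378137 × 1.000969015 = 6384317.512 m.
y = R·ln tan(π/4 + φ/2) = 6378137 × 0.005639189 = 35967.518 m.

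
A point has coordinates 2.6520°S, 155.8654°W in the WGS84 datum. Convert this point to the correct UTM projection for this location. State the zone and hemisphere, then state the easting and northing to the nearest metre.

Zone 5S: E 181359 m, N 9706503 m

Longitude -155.8654° lies in the 6° band [-156°, -150°), giving zone 5; latitude is south of the equator, so 5S.
Zone 5 central meridian λ₀ = 6×5 − 183 = -153°; Δλ = -2.8654°.
Transverse Mercator on WGS84 with k₀ = 0.9996 gives E = 181358.753 m, N = 9706503.319 m.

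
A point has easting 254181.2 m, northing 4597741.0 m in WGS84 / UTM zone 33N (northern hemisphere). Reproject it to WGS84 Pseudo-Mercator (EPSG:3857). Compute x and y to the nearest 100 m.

x 1342000 m, y 5085400 m

Unproject from UTM 33N (λ₀ = 15°) → φ = 41.49360014°, λ = 12.05519958°.
Web Mercator (R = 6378137 m): x = 1341978.679 m, y = 5085422.467 m.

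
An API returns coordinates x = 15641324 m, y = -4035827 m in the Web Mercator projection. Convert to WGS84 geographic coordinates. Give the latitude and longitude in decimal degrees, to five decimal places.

lat -34.05230°, lon 140.50840°

R = 6378137 m. λ = x/R = 140.50840413°.
φ = 2·arctan(exp(y/R)) − 90° = 2·arctan(0.53112) − 90° = -34.05230147°.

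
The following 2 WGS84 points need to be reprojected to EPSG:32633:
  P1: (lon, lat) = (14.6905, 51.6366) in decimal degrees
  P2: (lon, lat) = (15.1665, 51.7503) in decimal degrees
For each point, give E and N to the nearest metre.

P1: E 478581 m, N 5720666 m; P2: E 511494 m, N 5733280 m

UTM zone 33N: λ₀ = 15°, k₀ = 0.9996.
P1 (51.6366°, 14.6905°) → (478581.065, 5720666.446) m.
P2 (51.7503°, 15.1665°) → (511493.799, 5733279.575) m.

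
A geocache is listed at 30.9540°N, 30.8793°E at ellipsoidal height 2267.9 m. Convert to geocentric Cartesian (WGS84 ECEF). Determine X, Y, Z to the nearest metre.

X 4700261 m, Y 2810742 m, Z 3262687 m

WGS84: a = 6378137 m, e² = 0.006694380; N(φ) = a/√(1−e²sin²φ) = 6383792.468 m.
X = (N+h)·cosφ·cosλ = 4700260.573 m; Y = (N+h)·cosφ·sinλ = 2810742.048 m; Z = (N(1−e²)+h)·sinφ = 3262687.423 m.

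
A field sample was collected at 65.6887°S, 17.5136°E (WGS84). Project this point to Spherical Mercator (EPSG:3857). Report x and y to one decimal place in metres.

x 1949605.0 m, y -9792161.6 m

Web Mercator is spherical with R = a = 6378137 m.
x = R·λ = 6378137 × 0.305669984 = 1949605.034 m.
y = R·ln tan(π/4 + φ/2) = 6378137 × -1.535269883 = -9792161.648 m.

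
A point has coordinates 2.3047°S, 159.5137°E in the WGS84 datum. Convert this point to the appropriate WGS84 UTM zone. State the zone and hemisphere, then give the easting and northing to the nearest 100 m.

Longitude 159.5137° lies in the 6° band [156°, 162°), giving zone 57; latitude is south of the equator, so 57S.
Zone 57 central meridian λ₀ = 6×57 − 183 = 159°; Δλ = +0.5137°.
Transverse Mercator on WGS84 with k₀ = 0.9996 gives E = 557116.787 m, N = 9745249.727 m.

Zone 57S: E 557100 m, N 9745200 m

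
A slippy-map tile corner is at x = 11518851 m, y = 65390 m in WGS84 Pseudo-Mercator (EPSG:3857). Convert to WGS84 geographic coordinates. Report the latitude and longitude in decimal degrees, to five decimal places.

lat 0.58740°, lon 103.47560°

R = 6378137 m. λ = x/R = 103.47559909°.
φ = 2·arctan(exp(y/R)) − 90° = 2·arctan(1.01030) − 90° = 0.58739807°.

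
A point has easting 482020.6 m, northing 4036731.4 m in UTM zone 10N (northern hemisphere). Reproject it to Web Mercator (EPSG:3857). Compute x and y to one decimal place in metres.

Unproject from UTM 10N (λ₀ = -123°) → φ = 36.47570039°, λ = -123.20070037°.
Web Mercator (R = 6378137 m): x = -13714639.231 m, y = 4366275.986 m.

x -13714639.2 m, y 4366276.0 m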